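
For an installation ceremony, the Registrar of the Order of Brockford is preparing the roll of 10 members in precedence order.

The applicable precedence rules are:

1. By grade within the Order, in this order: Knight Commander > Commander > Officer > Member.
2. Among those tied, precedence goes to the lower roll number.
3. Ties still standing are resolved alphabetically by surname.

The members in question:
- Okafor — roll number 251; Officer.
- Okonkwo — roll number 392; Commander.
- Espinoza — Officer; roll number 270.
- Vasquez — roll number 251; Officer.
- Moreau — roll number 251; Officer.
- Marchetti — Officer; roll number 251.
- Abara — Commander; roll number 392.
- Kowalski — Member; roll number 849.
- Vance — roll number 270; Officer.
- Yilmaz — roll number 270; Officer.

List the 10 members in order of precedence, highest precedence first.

By grade within the Order: Abara and Okonkwo (Commander); then Marchetti, Moreau, Okafor, Vasquez, Espinoza, Vance and Yilmaz (Officer); then Kowalski (Member).
Abara and Okonkwo both have roll number 392, so the next rule applies.
Among Abara and Okonkwo, alphabetically by surname: Abara before Okonkwo.
Among Marchetti, Moreau, Okafor, Vasquez, Espinoza, Vance and Yilmaz, by roll number (lower first): Marchetti, Moreau, Okafor and Vasquez (251) before Espinoza, Vance and Yilmaz (270).
Among Marchetti, Moreau, Okafor and Vasquez, alphabetically by surname: Marchetti before Moreau before Okafor before Vasquez.
Among Espinoza, Vance and Yilmaz, alphabetically by surname: Espinoza before Vance before Yilmaz.
Full order: Abara, Okonkwo, Marchetti, Moreau, Okafor, Vasquez, Espinoza, Vance, Yilmaz, Kowalski.

Abara, Okonkwo, Marchetti, Moreau, Okafor, Vasquez, Espinoza, Vance, Yilmaz, Kowalski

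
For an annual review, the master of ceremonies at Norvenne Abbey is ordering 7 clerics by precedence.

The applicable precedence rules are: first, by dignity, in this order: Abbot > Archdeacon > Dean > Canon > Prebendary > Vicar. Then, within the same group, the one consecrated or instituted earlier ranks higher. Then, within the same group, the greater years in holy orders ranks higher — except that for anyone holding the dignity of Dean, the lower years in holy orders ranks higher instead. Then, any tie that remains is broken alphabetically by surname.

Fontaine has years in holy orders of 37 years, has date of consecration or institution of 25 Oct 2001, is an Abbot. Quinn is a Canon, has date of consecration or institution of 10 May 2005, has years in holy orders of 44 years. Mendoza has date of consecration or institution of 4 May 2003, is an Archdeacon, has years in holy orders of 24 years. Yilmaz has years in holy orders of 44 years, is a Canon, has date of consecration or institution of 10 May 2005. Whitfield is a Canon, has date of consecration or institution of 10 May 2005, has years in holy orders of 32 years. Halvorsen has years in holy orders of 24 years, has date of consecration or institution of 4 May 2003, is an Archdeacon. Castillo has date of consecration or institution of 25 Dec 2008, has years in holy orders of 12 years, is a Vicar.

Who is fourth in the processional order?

Quinn

By dignity: Fontaine (Abbot); then Halvorsen and Mendoza (Archdeacon); then Quinn, Yilmaz and Whitfield (Canon); then Castillo (Vicar).
Halvorsen and Mendoza both have date of consecration or institution 4 May 2003, so the next rule applies.
Halvorsen and Mendoza both have years in holy orders 24 years, so the next rule applies.
Among Halvorsen and Mendoza, alphabetically by surname: Halvorsen before Mendoza.
Quinn, Yilmaz and Whitfield all have date of consecration or institution 10 May 2005, so the next rule applies.
Among Quinn, Yilmaz and Whitfield, by years in holy orders (higher first): Quinn and Yilmaz (44 years) before Whitfield (32 years).
Among Quinn and Yilmaz, alphabetically by surname: Quinn before Yilmaz.
Order: Fontaine, Halvorsen, Mendoza, Quinn, Yilmaz, Whitfield, Castillo.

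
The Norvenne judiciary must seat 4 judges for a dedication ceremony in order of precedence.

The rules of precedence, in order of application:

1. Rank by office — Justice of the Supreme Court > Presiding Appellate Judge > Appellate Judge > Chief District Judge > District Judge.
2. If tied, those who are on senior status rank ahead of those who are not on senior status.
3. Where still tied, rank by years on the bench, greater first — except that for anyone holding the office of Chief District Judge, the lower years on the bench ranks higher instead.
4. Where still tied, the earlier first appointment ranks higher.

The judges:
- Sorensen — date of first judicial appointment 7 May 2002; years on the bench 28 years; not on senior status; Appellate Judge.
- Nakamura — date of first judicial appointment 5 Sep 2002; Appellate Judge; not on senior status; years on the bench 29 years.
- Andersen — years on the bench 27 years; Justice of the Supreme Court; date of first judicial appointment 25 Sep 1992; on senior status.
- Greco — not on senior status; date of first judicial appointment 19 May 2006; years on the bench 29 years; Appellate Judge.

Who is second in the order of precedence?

By office: Andersen (Justice of the Supreme Court); then Nakamura, Greco and Sorensen (Appellate Judge).
Nakamura, Greco and Sorensen are each not on senior status, so the next rule applies.
Among Nakamura, Greco and Sorensen, by years on the bench (higher first): Nakamura and Greco (29 years) before Sorensen (28 years).
Among Nakamura and Greco, by date of first judicial appointment (earlier first): Nakamura (5 Sep 2002) before Greco (19 May 2006).
Order: Andersen, Nakamura, Greco, Sorensen.

Nakamura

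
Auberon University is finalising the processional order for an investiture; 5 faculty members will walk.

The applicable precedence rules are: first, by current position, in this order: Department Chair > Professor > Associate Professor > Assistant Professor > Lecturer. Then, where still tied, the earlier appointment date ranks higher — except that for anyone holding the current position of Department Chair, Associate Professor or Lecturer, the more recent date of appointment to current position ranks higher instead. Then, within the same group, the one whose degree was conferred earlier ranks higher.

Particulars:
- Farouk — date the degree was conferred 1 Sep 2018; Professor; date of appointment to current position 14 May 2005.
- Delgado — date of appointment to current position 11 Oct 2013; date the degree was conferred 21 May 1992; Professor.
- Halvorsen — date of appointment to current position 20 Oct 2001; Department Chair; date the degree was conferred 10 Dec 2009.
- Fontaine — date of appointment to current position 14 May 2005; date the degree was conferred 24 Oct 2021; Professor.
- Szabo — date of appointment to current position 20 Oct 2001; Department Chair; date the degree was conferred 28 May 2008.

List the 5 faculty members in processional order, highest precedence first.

Szabo, Halvorsen, Farouk, Fontaine, Delgado

By current position: Szabo and Halvorsen (Department Chair); then Farouk, Fontaine and Delgado (Professor).
Szabo and Halvorsen both have date of appointment to current position 20 Oct 2001, so the next rule applies.
Among Szabo and Halvorsen, by date the degree was conferred (earlier first): Szabo (28 May 2008) before Halvorsen (10 Dec 2009).
Among Farouk, Fontaine and Delgado, by date of appointment to current position (earlier first): Farouk and Fontaine (14 May 2005) before Delgado (11 Oct 2013).
Among Farouk and Fontaine, by date the degree was conferred (earlier first): Farouk (1 Sep 2018) before Fontaine (24 Oct 2021).
Full order: Szabo, Halvorsen, Farouk, Fontaine, Delgado.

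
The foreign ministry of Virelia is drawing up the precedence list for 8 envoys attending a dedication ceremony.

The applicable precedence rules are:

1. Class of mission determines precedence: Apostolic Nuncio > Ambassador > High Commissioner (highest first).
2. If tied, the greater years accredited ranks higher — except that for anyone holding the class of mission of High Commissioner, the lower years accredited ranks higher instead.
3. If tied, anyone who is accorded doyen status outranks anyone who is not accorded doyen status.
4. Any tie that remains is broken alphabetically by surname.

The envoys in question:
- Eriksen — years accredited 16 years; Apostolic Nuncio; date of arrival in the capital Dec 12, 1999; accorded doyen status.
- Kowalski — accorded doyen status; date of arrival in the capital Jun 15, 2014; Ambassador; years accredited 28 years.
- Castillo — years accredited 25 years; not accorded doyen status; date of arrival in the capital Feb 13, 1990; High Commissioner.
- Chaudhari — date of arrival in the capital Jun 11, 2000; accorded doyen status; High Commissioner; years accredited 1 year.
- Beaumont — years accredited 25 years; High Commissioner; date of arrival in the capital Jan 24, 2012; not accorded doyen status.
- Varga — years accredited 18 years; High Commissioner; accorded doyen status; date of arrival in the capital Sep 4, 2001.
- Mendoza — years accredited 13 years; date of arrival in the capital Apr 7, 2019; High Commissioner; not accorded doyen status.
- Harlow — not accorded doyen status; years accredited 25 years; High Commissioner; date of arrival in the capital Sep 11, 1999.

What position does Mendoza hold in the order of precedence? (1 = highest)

4

By class of mission: Eriksen (Apostolic Nuncio); then Kowalski (Ambassador); then Chaudhari, Mendoza, Varga, Beaumont, Castillo and Harlow (High Commissioner).
Among Chaudhari, Mendoza, Varga, Beaumont, Castillo and Harlow, by years accredited (lower first) (reversed rule for this group): Chaudhari (1 year) before Mendoza (13 years) before Varga (18 years) before Beaumont, Castillo and Harlow (25 years).
Beaumont, Castillo and Harlow are each not accorded doyen status, so the next rule applies.
Among Beaumont, Castillo and Harlow, alphabetically by surname: Beaumont before Castillo before Harlow.
Order: Eriksen, Kowalski, Chaudhari, Mendoza, Varga, Beaumont, Castillo, Harlow. So position 4.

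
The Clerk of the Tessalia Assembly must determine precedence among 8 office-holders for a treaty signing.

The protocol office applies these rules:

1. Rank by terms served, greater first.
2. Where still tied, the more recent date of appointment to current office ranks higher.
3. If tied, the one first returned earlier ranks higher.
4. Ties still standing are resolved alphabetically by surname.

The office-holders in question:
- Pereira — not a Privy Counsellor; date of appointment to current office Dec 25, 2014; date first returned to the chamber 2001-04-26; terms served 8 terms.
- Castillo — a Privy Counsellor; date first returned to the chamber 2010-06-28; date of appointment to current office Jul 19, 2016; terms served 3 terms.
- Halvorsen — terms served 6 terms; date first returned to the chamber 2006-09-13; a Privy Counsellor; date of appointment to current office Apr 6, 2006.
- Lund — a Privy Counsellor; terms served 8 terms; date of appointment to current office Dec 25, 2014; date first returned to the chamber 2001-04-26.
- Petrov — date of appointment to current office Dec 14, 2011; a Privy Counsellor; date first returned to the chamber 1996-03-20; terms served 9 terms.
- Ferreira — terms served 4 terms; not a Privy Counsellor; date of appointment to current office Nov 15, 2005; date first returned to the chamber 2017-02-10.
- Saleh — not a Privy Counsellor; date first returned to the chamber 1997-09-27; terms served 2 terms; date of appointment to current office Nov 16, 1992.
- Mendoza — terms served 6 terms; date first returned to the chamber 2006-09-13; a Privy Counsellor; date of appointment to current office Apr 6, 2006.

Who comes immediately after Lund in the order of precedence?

By terms served (higher first): Petrov (9 terms); then Lund and Pereira (both 8 terms); then Halvorsen and Mendoza (both 6 terms); then Ferreira (4 terms); then Castillo (3 terms); then Saleh (2 terms).
Lund and Pereira both have date of appointment to current office Dec 25, 2014, so the next rule applies.
Lund and Pereira both have date first returned to the chamber 2001-04-26, so the next rule applies.
Among Lund and Pereira, alphabetically by surname: Lund before Pereira.
Halvorsen and Mendoza both have date of appointment to current office Apr 6, 2006, so the next rule applies.
Halvorsen and Mendoza both have date first returned to the chamber 2006-09-13, so the next rule applies.
Among Halvorsen and Mendoza, alphabetically by surname: Halvorsen before Mendoza.
Order: Petrov, Lund, Pereira, Halvorsen, Mendoza, Ferreira, Castillo, Saleh.

Pereira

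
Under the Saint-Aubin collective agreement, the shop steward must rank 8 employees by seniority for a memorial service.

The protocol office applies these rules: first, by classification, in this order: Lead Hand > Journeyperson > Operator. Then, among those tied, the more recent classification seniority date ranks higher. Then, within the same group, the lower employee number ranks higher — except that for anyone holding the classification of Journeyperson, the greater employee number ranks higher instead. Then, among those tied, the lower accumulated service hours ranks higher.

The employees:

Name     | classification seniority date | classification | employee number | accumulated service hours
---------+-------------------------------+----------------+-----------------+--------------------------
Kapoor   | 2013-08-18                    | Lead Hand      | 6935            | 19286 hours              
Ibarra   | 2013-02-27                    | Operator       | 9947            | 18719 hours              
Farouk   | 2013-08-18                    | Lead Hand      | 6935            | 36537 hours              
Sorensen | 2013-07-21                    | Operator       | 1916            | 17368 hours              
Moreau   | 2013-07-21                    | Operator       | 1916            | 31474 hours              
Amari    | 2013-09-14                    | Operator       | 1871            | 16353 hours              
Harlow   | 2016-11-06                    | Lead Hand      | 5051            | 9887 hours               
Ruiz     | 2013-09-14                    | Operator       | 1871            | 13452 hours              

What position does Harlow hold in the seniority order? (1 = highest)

1

By classification: Harlow, Kapoor and Farouk (Lead Hand); then Ruiz, Amari, Sorensen, Moreau and Ibarra (Operator).
Among Harlow, Kapoor and Farouk, by classification seniority date (later first): Harlow (2016-11-06) before Kapoor and Farouk (2013-08-18).
Kapoor and Farouk both have employee number 6935, so the next rule applies.
Among Kapoor and Farouk, by accumulated service hours (lower first): Kapoor (19286 hours) before Farouk (36537 hours).
Among Ruiz, Amari, Sorensen, Moreau and Ibarra, by classification seniority date (later first): Ruiz and Amari (2013-09-14) before Sorensen and Moreau (2013-07-21) before Ibarra (2013-02-27).
Ruiz and Amari both have employee number 1871, so the next rule applies.
Among Ruiz and Amari, by accumulated service hours (lower first): Ruiz (13452 hours) before Amari (16353 hours).
Sorensen and Moreau both have employee number 1916, so the next rule applies.
Among Sorensen and Moreau, by accumulated service hours (lower first): Sorensen (17368 hours) before Moreau (31474 hours).
Order: Harlow, Kapoor, Farouk, Ruiz, Amari, Sorensen, Moreau, Ibarra. So position 1.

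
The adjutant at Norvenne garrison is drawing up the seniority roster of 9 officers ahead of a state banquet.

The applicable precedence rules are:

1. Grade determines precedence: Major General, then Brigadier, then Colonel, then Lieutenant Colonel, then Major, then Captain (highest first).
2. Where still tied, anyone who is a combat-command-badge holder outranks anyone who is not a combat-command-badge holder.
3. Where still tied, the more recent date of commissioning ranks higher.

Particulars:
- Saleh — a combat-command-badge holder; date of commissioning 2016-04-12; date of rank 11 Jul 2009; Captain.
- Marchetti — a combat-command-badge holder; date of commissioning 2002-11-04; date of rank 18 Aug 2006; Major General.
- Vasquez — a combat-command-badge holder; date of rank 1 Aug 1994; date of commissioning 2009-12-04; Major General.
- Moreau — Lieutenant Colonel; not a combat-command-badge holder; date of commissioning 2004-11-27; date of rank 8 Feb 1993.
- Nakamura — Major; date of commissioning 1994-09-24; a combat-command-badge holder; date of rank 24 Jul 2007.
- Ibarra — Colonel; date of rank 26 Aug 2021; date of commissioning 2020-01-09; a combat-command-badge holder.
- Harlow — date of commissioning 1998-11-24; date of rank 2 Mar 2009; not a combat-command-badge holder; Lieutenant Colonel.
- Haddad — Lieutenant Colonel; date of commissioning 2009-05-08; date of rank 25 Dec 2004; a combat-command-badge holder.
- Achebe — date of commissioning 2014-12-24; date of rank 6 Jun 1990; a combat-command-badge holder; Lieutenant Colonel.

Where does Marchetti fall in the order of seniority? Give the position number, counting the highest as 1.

By grade: Vasquez and Marchetti (Major General); then Ibarra (Colonel); then Achebe, Haddad, Moreau and Harlow (Lieutenant Colonel); then Nakamura (Major); then Saleh (Captain).
Vasquez and Marchetti are each a combat-command-badge holder, so the next rule applies.
Among Vasquez and Marchetti, by date of commissioning (later first): Vasquez (2009-12-04) before Marchetti (2002-11-04).
Among Achebe, Haddad, Moreau and Harlow, a combat-command-badge holder before not a combat-command-badge holder: Achebe and Haddad (a combat-command-badge holder) before Moreau and Harlow (not a combat-command-badge holder).
Among Achebe and Haddad, by date of commissioning (later first): Achebe (2014-12-24) before Haddad (2009-05-08).
Among Moreau and Harlow, by date of commissioning (later first): Moreau (2004-11-27) before Harlow (1998-11-24).
Order: Vasquez, Marchetti, Ibarra, Achebe, Haddad, Moreau, Harlow, Nakamura, Saleh. So position 2.

2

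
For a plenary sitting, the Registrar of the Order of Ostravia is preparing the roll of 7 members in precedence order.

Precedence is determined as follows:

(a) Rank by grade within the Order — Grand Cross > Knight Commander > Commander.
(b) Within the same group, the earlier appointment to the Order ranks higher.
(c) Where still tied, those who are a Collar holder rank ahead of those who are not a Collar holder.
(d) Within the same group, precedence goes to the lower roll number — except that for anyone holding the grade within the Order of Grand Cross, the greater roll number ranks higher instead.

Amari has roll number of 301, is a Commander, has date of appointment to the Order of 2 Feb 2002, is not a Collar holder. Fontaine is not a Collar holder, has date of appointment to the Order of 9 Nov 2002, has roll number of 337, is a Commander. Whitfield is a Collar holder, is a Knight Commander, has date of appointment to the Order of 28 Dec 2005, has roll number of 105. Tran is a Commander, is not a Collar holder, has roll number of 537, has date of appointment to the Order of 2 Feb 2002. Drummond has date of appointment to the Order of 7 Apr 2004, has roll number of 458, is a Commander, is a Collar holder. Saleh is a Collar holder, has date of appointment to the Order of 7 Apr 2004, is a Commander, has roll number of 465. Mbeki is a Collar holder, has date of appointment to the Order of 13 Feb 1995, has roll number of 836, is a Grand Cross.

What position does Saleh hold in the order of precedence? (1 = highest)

7

By grade within the Order: Mbeki (Grand Cross); then Whitfield (Knight Commander); then Amari, Tran, Fontaine, Drummond and Saleh (Commander).
Among Amari, Tran, Fontaine, Drummond and Saleh, by date of appointment to the Order (earlier first): Amari and Tran (2 Feb 2002) before Fontaine (9 Nov 2002) before Drummond and Saleh (7 Apr 2004).
Amari and Tran are each not a Collar holder, so the next rule applies.
Among Amari and Tran, by roll number (lower first): Amari (301) before Tran (537).
Drummond and Saleh are each a Collar holder, so the next rule applies.
Among Drummond and Saleh, by roll number (lower first): Drummond (458) before Saleh (465).
Order: Mbeki, Whitfield, Amari, Tran, Fontaine, Drummond, Saleh. So position 7.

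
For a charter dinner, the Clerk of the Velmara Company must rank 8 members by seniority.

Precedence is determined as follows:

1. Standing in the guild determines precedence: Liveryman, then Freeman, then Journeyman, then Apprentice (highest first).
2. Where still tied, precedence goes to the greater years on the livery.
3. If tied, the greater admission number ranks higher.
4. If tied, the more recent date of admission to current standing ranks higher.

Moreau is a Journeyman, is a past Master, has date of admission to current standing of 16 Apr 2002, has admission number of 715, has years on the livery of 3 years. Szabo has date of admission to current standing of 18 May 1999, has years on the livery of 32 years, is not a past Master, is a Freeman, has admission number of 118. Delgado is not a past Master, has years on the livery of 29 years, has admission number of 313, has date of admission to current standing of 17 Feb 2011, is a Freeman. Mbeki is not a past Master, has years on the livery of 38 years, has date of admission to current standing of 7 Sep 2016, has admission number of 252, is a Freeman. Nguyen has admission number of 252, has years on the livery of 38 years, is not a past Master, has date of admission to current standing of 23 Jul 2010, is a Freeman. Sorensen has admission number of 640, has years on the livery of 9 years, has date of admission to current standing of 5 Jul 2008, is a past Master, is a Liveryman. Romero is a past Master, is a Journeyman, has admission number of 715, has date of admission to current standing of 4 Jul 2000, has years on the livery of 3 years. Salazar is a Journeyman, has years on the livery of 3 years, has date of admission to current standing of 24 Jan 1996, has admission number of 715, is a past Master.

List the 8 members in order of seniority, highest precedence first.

Sorensen, Mbeki, Nguyen, Szabo, Delgado, Moreau, Romero, Salazar

By standing in the guild: Sorensen (Liveryman); then Mbeki, Nguyen, Szabo and Delgado (Freeman); then Moreau, Romero and Salazar (Journeyman).
Among Mbeki, Nguyen, Szabo and Delgado, by years on the livery (higher first): Mbeki and Nguyen (38 years) before Szabo (32 years) before Delgado (29 years).
Mbeki and Nguyen both have admission number 252, so the next rule applies.
Among Mbeki and Nguyen, by date of admission to current standing (later first): Mbeki (7 Sep 2016) before Nguyen (23 Jul 2010).
Moreau, Romero and Salazar all have years on the livery 3 years, so the next rule applies.
Moreau, Romero and Salazar all have admission number 715, so the next rule applies.
Among Moreau, Romero and Salazar, by date of admission to current standing (later first): Moreau (16 Apr 2002) before Romero (4 Jul 2000) before Salazar (24 Jan 1996).
Full order: Sorensen, Mbeki, Nguyen, Szabo, Delgado, Moreau, Romero, Salazar.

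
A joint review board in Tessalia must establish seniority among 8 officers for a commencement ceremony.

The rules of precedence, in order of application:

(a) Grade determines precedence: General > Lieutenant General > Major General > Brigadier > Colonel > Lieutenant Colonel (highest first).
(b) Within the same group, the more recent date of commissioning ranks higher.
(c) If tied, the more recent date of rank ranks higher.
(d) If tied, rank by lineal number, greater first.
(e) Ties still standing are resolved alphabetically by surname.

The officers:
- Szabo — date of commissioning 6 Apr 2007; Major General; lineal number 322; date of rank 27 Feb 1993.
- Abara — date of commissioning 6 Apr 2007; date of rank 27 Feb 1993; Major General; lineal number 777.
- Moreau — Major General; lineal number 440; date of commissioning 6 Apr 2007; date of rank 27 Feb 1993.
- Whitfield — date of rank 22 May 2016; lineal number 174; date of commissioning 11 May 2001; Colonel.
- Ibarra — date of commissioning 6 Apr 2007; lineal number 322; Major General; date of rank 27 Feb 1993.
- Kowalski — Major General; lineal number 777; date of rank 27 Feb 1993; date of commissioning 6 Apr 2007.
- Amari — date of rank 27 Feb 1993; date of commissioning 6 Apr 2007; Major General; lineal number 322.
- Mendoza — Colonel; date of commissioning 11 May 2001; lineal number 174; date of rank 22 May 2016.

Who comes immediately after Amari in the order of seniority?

Ibarra

By grade: Abara, Kowalski, Moreau, Amari, Ibarra and Szabo (Major General); then Mendoza and Whitfield (Colonel).
Abara, Kowalski, Moreau, Amari, Ibarra and Szabo all have date of commissioning 6 Apr 2007, so the next rule applies.
Abara, Kowalski, Moreau, Amari, Ibarra and Szabo all have date of rank 27 Feb 1993, so the next rule applies.
Among Abara, Kowalski, Moreau, Amari, Ibarra and Szabo, by lineal number (higher first): Abara and Kowalski (777) before Moreau (440) before Amari, Ibarra and Szabo (322).
Among Abara and Kowalski, alphabetically by surname: Abara before Kowalski.
Among Amari, Ibarra and Szabo, alphabetically by surname: Amari before Ibarra before Szabo.
Mendoza and Whitfield both have date of commissioning 11 May 2001, so the next rule applies.
Mendoza and Whitfield both have date of rank 22 May 2016, so the next rule applies.
Mendoza and Whitfield both have lineal number 174, so the next rule applies.
Among Mendoza and Whitfield, alphabetically by surname: Mendoza before Whitfield.
Order: Abara, Kowalski, Moreau, Amari, Ibarra, Szabo, Mendoza, Whitfield.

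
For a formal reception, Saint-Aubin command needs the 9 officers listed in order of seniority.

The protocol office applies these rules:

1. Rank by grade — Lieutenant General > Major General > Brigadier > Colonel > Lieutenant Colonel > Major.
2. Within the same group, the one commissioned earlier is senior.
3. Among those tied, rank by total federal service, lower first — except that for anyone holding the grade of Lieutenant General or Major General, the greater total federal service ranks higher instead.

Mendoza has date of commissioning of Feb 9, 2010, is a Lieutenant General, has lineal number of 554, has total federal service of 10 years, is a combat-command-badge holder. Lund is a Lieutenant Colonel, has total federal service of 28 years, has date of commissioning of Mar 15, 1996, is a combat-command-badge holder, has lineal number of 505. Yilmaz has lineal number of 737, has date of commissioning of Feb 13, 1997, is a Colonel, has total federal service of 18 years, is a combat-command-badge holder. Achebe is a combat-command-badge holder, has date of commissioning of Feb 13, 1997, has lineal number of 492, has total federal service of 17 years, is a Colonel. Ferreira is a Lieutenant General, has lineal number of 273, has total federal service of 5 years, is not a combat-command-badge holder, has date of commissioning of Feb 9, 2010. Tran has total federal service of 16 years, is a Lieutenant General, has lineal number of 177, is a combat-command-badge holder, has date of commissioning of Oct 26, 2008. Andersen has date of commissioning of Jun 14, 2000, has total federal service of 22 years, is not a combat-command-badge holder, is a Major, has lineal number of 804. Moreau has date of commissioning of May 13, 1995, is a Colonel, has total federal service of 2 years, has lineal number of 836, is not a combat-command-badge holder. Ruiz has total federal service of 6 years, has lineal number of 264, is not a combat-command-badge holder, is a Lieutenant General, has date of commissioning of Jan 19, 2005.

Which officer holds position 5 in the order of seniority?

By grade: Ruiz, Tran, Mendoza and Ferreira (Lieutenant General); then Moreau, Achebe and Yilmaz (Colonel); then Lund (Lieutenant Colonel); then Andersen (Major).
Among Ruiz, Tran, Mendoza and Ferreira, by date of commissioning (earlier first): Ruiz (Jan 19, 2005) before Tran (Oct 26, 2008) before Mendoza and Ferreira (Feb 9, 2010).
Among Mendoza and Ferreira, by total federal service (higher first) (reversed rule for this group): Mendoza (10 years) before Ferreira (5 years).
Among Moreau, Achebe and Yilmaz, by date of commissioning (earlier first): Moreau (May 13, 1995) before Achebe and Yilmaz (Feb 13, 1997).
Among Achebe and Yilmaz, by total federal service (lower first): Achebe (17 years) before Yilmaz (18 years).
Order: Ruiz, Tran, Mendoza, Ferreira, Moreau, Achebe, Yilmaz, Lund, Andersen.

Moreau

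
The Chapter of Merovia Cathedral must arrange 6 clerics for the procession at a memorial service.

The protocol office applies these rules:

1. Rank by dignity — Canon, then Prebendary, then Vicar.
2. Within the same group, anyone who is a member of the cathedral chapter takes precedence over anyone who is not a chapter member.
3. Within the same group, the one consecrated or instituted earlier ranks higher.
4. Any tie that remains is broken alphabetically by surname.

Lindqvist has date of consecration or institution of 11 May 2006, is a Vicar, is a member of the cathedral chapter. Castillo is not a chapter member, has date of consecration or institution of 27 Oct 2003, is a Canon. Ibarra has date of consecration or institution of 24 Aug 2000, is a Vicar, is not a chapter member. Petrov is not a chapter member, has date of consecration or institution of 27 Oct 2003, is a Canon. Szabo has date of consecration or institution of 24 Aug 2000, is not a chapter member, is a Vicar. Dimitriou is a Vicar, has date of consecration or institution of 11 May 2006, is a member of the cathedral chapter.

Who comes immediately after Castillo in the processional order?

Petrov

By dignity: Castillo and Petrov (Canon); then Dimitriou, Lindqvist, Ibarra and Szabo (Vicar).
Castillo and Petrov are each not a chapter member, so the next rule applies.
Castillo and Petrov both have date of consecration or institution 27 Oct 2003, so the next rule applies.
Among Castillo and Petrov, alphabetically by surname: Castillo before Petrov.
Among Dimitriou, Lindqvist, Ibarra and Szabo, a member of the cathedral chapter before not a chapter member: Dimitriou and Lindqvist (a member of the cathedral chapter) before Ibarra and Szabo (not a chapter member).
Dimitriou and Lindqvist both have date of consecration or institution 11 May 2006, so the next rule applies.
Among Dimitriou and Lindqvist, alphabetically by surname: Dimitriou before Lindqvist.
Ibarra and Szabo both have date of consecration or institution 24 Aug 2000, so the next rule applies.
Among Ibarra and Szabo, alphabetically by surname: Ibarra before Szabo.
Order: Castillo, Petrov, Dimitriou, Lindqvist, Ibarra, Szabo.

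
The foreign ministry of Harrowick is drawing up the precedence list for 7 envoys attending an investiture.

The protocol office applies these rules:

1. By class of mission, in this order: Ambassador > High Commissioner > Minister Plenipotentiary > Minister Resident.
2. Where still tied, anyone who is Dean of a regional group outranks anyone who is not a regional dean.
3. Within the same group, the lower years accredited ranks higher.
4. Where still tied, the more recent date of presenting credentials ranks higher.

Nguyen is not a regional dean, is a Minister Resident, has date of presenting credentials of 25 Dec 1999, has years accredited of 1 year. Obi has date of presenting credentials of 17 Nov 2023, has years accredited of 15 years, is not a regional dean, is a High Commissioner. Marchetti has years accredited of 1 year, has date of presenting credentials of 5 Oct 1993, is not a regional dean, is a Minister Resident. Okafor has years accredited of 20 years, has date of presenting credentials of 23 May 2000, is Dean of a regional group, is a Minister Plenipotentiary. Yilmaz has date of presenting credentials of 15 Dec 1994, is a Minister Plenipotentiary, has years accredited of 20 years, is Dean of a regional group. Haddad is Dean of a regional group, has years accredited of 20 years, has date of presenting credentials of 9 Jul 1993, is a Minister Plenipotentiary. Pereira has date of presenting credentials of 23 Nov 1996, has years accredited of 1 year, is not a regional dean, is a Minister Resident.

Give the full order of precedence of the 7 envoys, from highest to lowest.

By class of mission: Obi (High Commissioner); then Okafor, Yilmaz and Haddad (Minister Plenipotentiary); then Nguyen, Pereira and Marchetti (Minister Resident).
Okafor, Yilmaz and Haddad are each Dean of a regional group, so the next rule applies.
Okafor, Yilmaz and Haddad all have years accredited 20 years, so the next rule applies.
Among Okafor, Yilmaz and Haddad, by date of presenting credentials (later first): Okafor (23 May 2000) before Yilmaz (15 Dec 1994) before Haddad (9 Jul 1993).
Nguyen, Pereira and Marchetti are each not a regional dean, so the next rule applies.
Nguyen, Pereira and Marchetti all have years accredited 1 year, so the next rule applies.
Among Nguyen, Pereira and Marchetti, by date of presenting credentials (later first): Nguyen (25 Dec 1999) before Pereira (23 Nov 1996) before Marchetti (5 Oct 1993).
Full order: Obi, Okafor, Yilmaz, Haddad, Nguyen, Pereira, Marchetti.

Obi, Okafor, Yilmaz, Haddad, Nguyen, Pereira, Marchetti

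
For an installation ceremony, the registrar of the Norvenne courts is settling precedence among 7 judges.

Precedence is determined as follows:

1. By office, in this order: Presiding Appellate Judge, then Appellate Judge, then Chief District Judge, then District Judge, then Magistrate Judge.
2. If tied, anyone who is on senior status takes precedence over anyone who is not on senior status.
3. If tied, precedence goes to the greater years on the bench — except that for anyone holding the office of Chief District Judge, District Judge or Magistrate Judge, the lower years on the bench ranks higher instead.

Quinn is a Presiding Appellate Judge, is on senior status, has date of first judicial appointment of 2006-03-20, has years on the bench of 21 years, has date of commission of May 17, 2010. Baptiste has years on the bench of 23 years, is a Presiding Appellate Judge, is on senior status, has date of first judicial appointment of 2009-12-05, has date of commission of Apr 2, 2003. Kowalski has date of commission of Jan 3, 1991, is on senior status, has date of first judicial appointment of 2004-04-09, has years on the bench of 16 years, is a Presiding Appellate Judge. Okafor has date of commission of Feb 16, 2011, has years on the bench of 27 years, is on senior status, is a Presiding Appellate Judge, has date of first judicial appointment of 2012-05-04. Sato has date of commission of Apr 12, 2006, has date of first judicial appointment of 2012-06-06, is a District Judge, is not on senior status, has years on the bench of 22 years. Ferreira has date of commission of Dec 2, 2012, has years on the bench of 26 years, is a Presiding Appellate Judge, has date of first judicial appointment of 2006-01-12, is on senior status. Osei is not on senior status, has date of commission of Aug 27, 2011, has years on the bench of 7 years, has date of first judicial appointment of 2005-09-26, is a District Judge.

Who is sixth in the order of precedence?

Osei

By office: Okafor, Ferreira, Baptiste, Quinn and Kowalski (Presiding Appellate Judge); then Osei and Sato (District Judge).
Okafor, Ferreira, Baptiste, Quinn and Kowalski are each on senior status, so the next rule applies.
Among Okafor, Ferreira, Baptiste, Quinn and Kowalski, by years on the bench (higher first): Okafor (27 years) before Ferreira (26 years) before Baptiste (23 years) before Quinn (21 years) before Kowalski (16 years).
Osei and Sato are each not on senior status, so the next rule applies.
Among Osei and Sato, by years on the bench (lower first) (reversed rule for this group): Osei (7 years) before Sato (22 years).
Order: Okafor, Ferreira, Baptiste, Quinn, Kowalski, Osei, Sato.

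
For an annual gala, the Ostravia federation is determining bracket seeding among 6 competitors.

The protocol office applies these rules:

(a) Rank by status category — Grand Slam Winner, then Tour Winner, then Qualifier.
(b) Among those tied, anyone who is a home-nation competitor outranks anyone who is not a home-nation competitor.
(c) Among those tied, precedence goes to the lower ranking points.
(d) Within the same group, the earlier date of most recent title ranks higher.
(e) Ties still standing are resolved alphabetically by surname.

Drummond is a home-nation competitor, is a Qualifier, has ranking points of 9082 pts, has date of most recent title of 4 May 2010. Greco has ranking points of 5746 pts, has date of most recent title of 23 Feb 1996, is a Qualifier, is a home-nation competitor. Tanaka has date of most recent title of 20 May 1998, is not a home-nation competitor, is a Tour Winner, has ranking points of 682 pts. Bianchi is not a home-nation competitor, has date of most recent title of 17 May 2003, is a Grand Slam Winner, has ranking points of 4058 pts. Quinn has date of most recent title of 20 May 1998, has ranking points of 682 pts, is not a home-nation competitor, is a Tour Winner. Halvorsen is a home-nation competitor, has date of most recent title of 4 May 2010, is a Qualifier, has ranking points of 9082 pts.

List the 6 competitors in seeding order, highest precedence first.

Bianchi, Quinn, Tanaka, Greco, Drummond, Halvorsen

By status category: Bianchi (Grand Slam Winner); then Quinn and Tanaka (Tour Winner); then Greco, Drummond and Halvorsen (Qualifier).
Quinn and Tanaka are each not a home-nation competitor, so the next rule applies.
Quinn and Tanaka both have ranking points 682 pts, so the next rule applies.
Quinn and Tanaka both have date of most recent title 20 May 1998, so the next rule applies.
Among Quinn and Tanaka, alphabetically by surname: Quinn before Tanaka.
Greco, Drummond and Halvorsen are each a home-nation competitor, so the next rule applies.
Among Greco, Drummond and Halvorsen, by ranking points (lower first): Greco (5746 pts) before Drummond and Halvorsen (9082 pts).
Drummond and Halvorsen both have date of most recent title 4 May 2010, so the next rule applies.
Among Drummond and Halvorsen, alphabetically by surname: Drummond before Halvorsen.
Full order: Bianchi, Quinn, Tanaka, Greco, Drummond, Halvorsen.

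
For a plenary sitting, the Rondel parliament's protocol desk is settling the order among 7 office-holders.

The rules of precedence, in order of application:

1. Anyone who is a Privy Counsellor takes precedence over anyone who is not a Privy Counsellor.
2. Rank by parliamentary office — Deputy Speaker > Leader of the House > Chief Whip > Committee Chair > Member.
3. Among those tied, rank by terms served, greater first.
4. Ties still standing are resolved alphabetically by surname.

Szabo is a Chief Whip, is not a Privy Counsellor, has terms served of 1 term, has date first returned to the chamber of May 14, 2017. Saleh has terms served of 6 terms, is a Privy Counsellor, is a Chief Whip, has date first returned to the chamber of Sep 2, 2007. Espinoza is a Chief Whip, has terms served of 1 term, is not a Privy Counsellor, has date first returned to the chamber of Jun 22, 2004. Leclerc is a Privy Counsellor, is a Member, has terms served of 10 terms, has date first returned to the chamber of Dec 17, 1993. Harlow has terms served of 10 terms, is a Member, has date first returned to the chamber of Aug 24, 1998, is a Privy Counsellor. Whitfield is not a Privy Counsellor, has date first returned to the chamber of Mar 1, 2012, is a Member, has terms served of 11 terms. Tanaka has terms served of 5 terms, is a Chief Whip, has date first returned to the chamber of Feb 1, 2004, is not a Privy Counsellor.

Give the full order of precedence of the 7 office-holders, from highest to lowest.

Saleh, Harlow, Leclerc, Tanaka, Espinoza, Szabo, Whitfield

By the first rule: Saleh, Harlow and Leclerc (each a Privy Counsellor); then Tanaka, Espinoza, Szabo and Whitfield (each not a Privy Counsellor).
Among Saleh, Harlow and Leclerc, by parliamentary office: Saleh (Chief Whip) before Harlow and Leclerc (Member).
Harlow and Leclerc both have terms served 10 terms, so the next rule applies.
Among Harlow and Leclerc, alphabetically by surname: Harlow before Leclerc.
Among Tanaka, Espinoza, Szabo and Whitfield, by parliamentary office: Tanaka, Espinoza and Szabo (Chief Whip) before Whitfield (Member).
Among Tanaka, Espinoza and Szabo, by terms served (higher first): Tanaka (5 terms) before Espinoza and Szabo (1 term).
Among Espinoza and Szabo, alphabetically by surname: Espinoza before Szabo.
Full order: Saleh, Harlow, Leclerc, Tanaka, Espinoza, Szabo, Whitfield.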